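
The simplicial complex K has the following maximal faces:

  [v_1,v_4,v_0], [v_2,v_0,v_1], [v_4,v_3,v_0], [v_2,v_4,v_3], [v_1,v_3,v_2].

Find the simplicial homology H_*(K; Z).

Order the vertices as v_0 < v_1 < v_2 < v_3 < v_4. Listing each simplex with vertices in this order, K has dimension 2 with simplices:

  0-simplices (5): [v_0], [v_1], [v_2], [v_3], [v_4]
  1-simplices (10): [v_0,v_1], [v_0,v_2], [v_0,v_3], [v_0,v_4], [v_1,v_2], [v_1,v_3], [v_1,v_4], [v_2,v_3], [v_2,v_4], [v_3,v_4]
  2-simplices (5): [v_0,v_1,v_2], [v_0,v_1,v_4], [v_0,v_3,v_4], [v_1,v_2,v_3], [v_2,v_3,v_4]

so the chain groups are C_0 ≅ Z^5, C_1 ≅ Z^10, C_2 ≅ Z^5.

Boundary ∂_1: C_1 → C_0 is given by ∂[p,q] = [q] − [p].
This gives a 5×10 integer matrix of rank 4; reducing to Smith normal form yields diagonal entries (1,1,1,1).

∂_2: C_2 → C_1 maps a triangle to the signed sum of its edges. For instance
  ∂[v_1,v_2,v_3] = [v_2,v_3] − [v_1,v_3] + [v_1,v_2],
  ∂[v_0,v_1,v_4] = [v_1,v_4] − [v_0,v_4] + [v_0,v_1].
The resulting 10×5 matrix has rank 5, and its Smith normal form has invariant factors (1,1,1,1,1).

From H_k ≅ ker(∂_k) / im(∂_{k+1}) we obtain:

  H_0: rank C_0 − rank ∂_1 = 5 − 4 = 1, and the invariant factors of ∂_1 are all 1, so H_0 ≅ Z.
  H_1: rank ker ∂_1 − rank ∂_2 = (10 − 4) − 5 = 1, and the invariant factors of ∂_2 are all 1, so H_1 ≅ Z.
  H_2: rank ker ∂_2 − rank ∂_3 = (5 − 5) − 0 = 0, and there is no ∂_3, so H_2 ≅ 0.

H_0 = Z,  H_1 = Z,  H_2 = 0.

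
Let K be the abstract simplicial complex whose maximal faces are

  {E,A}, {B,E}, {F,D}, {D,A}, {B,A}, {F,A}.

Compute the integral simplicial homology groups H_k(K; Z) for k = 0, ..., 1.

We work with the vertex ordering A < B < D < E < F. The simplices of K, each written with vertices in increasing order, are:

  0-simplices (5): A, B, D, E, F
  1-simplices (6): AB, AD, AE, AF, BE, DF

so the chain groups are C_0 ≅ Z^5, C_1 ≅ Z^6.

Boundary ∂_1: C_1 → C_0 maps an edge to its endpoints' difference, ∂[p,q] = q − p. For instance
  ∂BE = E − B.
This gives a 5×6 integer matrix of rank 4; reducing to Smith normal form yields diagonal entries (1,1,1,1).

Reading off H_k = ker ∂_k / im ∂_{k+1}:

  H_0: rank C_0 − rank ∂_1 = 5 − 4 = 1, and the invariant factors of ∂_1 are all 1, so H_0 = Z.
  H_1: rank ker ∂_1 − rank ∂_2 = (6 − 4) − 0 = 2, and there is no ∂_2, so H_1 = Z^2.

H_0 ≅ Z,  H_1 ≅ Z^2.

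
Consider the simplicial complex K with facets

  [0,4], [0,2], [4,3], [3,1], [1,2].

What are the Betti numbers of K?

We work with the vertex ordering 0 < 1 < 2 < 3 < 4. The simplices of K, each written with vertices in increasing order, are:

  0-simplices (5): [0], [1], [2], [3], [4]
  1-simplices (5): [0,2], [0,4], [1,2], [1,3], [3,4]

giving chain groups C_0 ≅ Z^5, C_1 ≅ Z^5.

The boundary map ∂_1: C_1 → C_0 sends each edge [p,q] (with p < q) to q − p.
This gives a 5×5 integer matrix of rank 4; reducing to Smith normal form yields diagonal entries (1,1,1,1).

From H_k ≅ ker(∂_k) / im(∂_{k+1}) we obtain:

  H_0: rank C_0 − rank ∂_1 = 5 − 4 = 1, and the invariant factors of ∂_1 are all 1, so H_0 ≅ Z.
  H_1: rank ker ∂_1 − rank ∂_2 = (5 − 4) − 0 = 1, and there is no ∂_2, so H_1 ≅ Z.

Hence the Betti numbers are b_0 = 1, b_1 = 1.

b_0 = 1, b_1 = 1.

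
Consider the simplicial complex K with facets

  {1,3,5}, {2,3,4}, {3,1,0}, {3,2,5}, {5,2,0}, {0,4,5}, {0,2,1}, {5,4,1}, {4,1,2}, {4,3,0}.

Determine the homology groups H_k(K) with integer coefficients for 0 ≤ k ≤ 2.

Order the vertices as 0 < 1 < 2 < 3 < 4 < 5. Listing each simplex with vertices in this order, K has dimension 2 with simplices:

  0-simplices (6): [0], [1], [2], [3], [4], [5]
  1-simplices (15): [0,1], [0,2], [0,3], [0,4], [0,5], [1,2], [1,3], [1,4], [1,5], [2,3], [2,4], [2,5], [3,4], [3,5], [4,5]
  2-simplices (10): [0,1,2], [0,1,3], [0,2,5], [0,3,4], [0,4,5], [1,2,4], [1,3,5], [1,4,5], [2,3,4], [2,3,5]

so the chain groups are C_0 ≅ Z^6, C_1 ≅ Z^15, C_2 ≅ Z^10.

∂_1: C_1 → C_0 is given by ∂[p,q] = [q] − [p].
The resulting 6×15 matrix has rank 5, and its Smith normal form has invariant factors (1,1,1,1,1).

∂_2: C_2 → C_1 sends each 2-simplex [p,q,r] to [q,r] − [p,r] + [p,q]. For instance
  ∂[0,1,3] = [1,3] − [0,3] + [0,1],
  ∂[2,3,4] = [3,4] − [2,4] + [2,3].
This gives a 15×10 integer matrix of rank 10; reducing to Smith normal form yields diagonal entries (1,1,1,1,1,1,1,1,1,2).

Now H_k = ker ∂_k / im ∂_{k+1}, so:

  H_0: rank C_0 − rank ∂_1 = 6 − 5 = 1, and the invariant factors of ∂_1 are all 1, so H_0 = Z.
  H_1: rank ker ∂_1 − rank ∂_2 = (15 − 5) − 10 = 0, and ∂_2 has invariant factor 2 > 1, so H_1 = Z/2.
  H_2: rank ker ∂_2 − rank ∂_3 = (10 − 10) − 0 = 0, and there is no ∂_3, so H_2 = 0.

(K is a triangulation of the real projective plane RP^2.)

H_0 = Z,  H_1 = Z/2,  H_2 = 0.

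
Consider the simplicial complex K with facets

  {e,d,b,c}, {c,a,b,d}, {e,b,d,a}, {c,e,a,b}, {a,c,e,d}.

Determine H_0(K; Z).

H_0 = Z.

We work with the vertex ordering a < b < c < d < e. The simplices of K, each written with vertices in increasing order, are:

  0-simplices (5): a, b, c, d, e
  1-simplices (10): ab, ac, ad, ae, bc, bd, be, cd, ce, de
  2-simplices (10): abc, abd, abe, acd, ace, ade, bcd, bce, bde, cde
  3-simplices (5): abcd, abce, abde, acde, bcde

giving chain groups C_0 ≅ Z^5, C_1 ≅ Z^10, C_2 ≅ Z^10, C_3 ≅ Z^5.

The boundary map ∂_1: C_1 → C_0 maps an edge to its endpoints' difference, ∂[p,q] = q − p.
This gives a 5×10 integer matrix of rank 4; reducing to Smith normal form yields diagonal entries (1,1,1,1).

∂_2: C_2 → C_1 maps a triangle to the signed sum of its edges. For instance
  ∂ace = ce − ae + ac,
  ∂cde = de − ce + cd.
The 10×10 boundary matrix has rank 6 and Smith normal form diag(1,1,1,1,1,1).

The boundary map ∂_3: C_3 → C_2 sends each 3-simplex σ to the alternating sum Σ_i (−1)^i (σ with its i-th vertex removed). For instance
  ∂bcde = cde − bde + bce − bcd,
  ∂acde = cde − ade + ace − acd.
The 10×5 boundary matrix has rank 4 and Smith normal form diag(1,1,1,1).

Computing H_k = (kernel of ∂_k) / (image of ∂_{k+1}):

  H_0: rank C_0 − rank ∂_1 = 5 − 4 = 1, and the invariant factors of ∂_1 are all 1, so H_0 = Z.

(K is a triangulation of the 3-sphere S^3.)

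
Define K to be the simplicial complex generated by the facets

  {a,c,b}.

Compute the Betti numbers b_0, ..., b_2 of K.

Order the vertices as a < b < c. Listing each simplex with vertices in this order, K has dimension 2 with simplices:

  0-simplices (3): a, b, c
  1-simplices (3): ab, ac, bc
  2-simplices (1): abc

so the chain groups are C_0 ≅ Z^3, C_1 ≅ Z^3, C_2 ≅ Z^1.

The boundary map ∂_1: C_1 → C_0 sends each edge [p,q] (with p < q) to q − p. For instance
  ∂bc = c − b.
The 3×3 boundary matrix has rank 2 and Smith normal form diag(1,1).

∂_2: C_2 → C_1 acts by ∂[p,q,r] = [q,r] − [p,r] + [p,q]. For instance
  ∂abc = bc − ac + ab.
The resulting 3×1 matrix has rank 1, and its Smith normal form has invariant factors (1).

Reading off H_k = ker ∂_k / im ∂_{k+1}:

  H_0: rank C_0 − rank ∂_1 = 3 − 2 = 1, and the invariant factors of ∂_1 are all 1, so H_0 = Z.
  H_1: rank ker ∂_1 − rank ∂_2 = (3 − 2) − 1 = 0, and the invariant factors of ∂_2 are all 1, so H_1 = 0.
  H_2: rank ker ∂_2 − rank ∂_3 = (1 − 1) − 0 = 0, and there is no ∂_3, so H_2 = 0.

Hence the Betti numbers are b_0 = 1, b_1 = 0, b_2 = 0.

b_0 = 1, b_1 = 0, b_2 = 0.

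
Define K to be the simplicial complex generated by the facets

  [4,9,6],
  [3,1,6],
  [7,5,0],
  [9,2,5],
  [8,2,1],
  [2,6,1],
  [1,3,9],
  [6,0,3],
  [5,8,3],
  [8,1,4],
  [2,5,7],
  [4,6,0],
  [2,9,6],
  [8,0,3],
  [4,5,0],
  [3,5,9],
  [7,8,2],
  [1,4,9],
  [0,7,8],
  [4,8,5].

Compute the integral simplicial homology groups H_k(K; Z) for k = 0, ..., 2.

Order the vertices as 0 < 1 < 2 < 3 < 4 < 5 < 6 < 7 < 8 < 9. Listing each simplex with vertices in this order, K has dimension 2 with simplices:

  0-simplices (10): [0], [1], [2], [3], [4], [5], [6], [7], [8], [9]
  1-simplices (30): (30 of them)
  2-simplices (20): (20 of them)

Hence C_0 ≅ Z^10, C_1 ≅ Z^30, C_2 ≅ Z^20.

The boundary map ∂_1: C_1 → C_0 is given by ∂[p,q] = [q] − [p].
The resulting 10×30 matrix has rank 9, and its Smith normal form has invariant factors (1,1,1,1,1,1,1,1,1).

∂_2: C_2 → C_1 sends each 2-simplex [p,q,r] to [q,r] − [p,r] + [p,q]. For instance
  ∂[1,4,8] = [4,8] − [1,8] + [1,4],
  ∂[1,2,8] = [2,8] − [1,8] + [1,2].
As a 30×20 matrix over Z this has rank 20, with invariant factors (1,1,1,1,1,1,1,1,1,1,1,1,1,1,1,1,1,1,1,2).

From H_k ≅ ker(∂_k) / im(∂_{k+1}) we obtain:

  H_0: rank C_0 − rank ∂_1 = 10 − 9 = 1, and the invariant factors of ∂_1 are all 1, so H_0 = Z.
  H_1: rank ker ∂_1 − rank ∂_2 = (30 − 9) − 20 = 1, and ∂_2 has invariant factor 2 > 1, so H_1 = Z ⊕ Z/2.
  H_2: rank ker ∂_2 − rank ∂_3 = (20 − 20) − 0 = 0, and there is no ∂_3, so H_2 = 0.

H_0 ≅ Z,  H_1 ≅ Z ⊕ Z/2,  H_2 = 0.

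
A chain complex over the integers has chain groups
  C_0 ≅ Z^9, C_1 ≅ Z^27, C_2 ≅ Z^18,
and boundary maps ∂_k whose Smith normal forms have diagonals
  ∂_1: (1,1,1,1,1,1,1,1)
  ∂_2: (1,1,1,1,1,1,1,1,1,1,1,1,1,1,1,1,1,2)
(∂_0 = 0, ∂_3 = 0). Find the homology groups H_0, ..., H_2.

H_0 ≅ Z,  H_1 ≅ Z × Z/2,  H_2 = 0.

H_0: b_0 = 9 − 0 − 8 = 1; torsion from ∂_1 factors > 1: none. So H_0 ≅ Z.
H_1: b_1 = 27 − 8 − 18 = 1; torsion from ∂_2 factors > 1: [2]. So H_1 ≅ Z × Z/2.
H_2: b_2 = 18 − 18 − 0 = 0; torsion from ∂_3 factors > 1: none. So H_2 ≅ 0.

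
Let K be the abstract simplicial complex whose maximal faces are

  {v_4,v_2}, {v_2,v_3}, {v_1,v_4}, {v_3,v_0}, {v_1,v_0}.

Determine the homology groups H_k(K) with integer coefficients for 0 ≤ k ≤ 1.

Fix the vertex order v_0 < v_1 < v_2 < v_3 < v_4 and write every simplex with vertices in increasing order. Then dim K = 1 and the simplices of K are:

  0-simplices (5): [v_0], [v_1], [v_2], [v_3], [v_4]
  1-simplices (5): [v_0,v_1], [v_0,v_3], [v_1,v_4], [v_2,v_3], [v_2,v_4]

Hence C_0 ≅ Z^5, C_1 ≅ Z^5.

∂_1: C_1 → C_0 is given by ∂[p,q] = [q] − [p].
This gives a 5×5 integer matrix of rank 4; reducing to Smith normal form yields diagonal entries (1,1,1,1).

Computing H_k = (kernel of ∂_k) / (image of ∂_{k+1}):

  H_0: rank C_0 − rank ∂_1 = 5 − 4 = 1, and the invariant factors of ∂_1 are all 1, so H_0 = Z.
  H_1: rank ker ∂_1 − rank ∂_2 = (5 − 4) − 0 = 1, and there is no ∂_2, so H_1 = Z.

H_0 ≅ Z,  H_1 ≅ Z.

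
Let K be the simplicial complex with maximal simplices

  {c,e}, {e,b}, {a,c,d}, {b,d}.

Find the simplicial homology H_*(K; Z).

H_0 ≅ Z,  H_1 ≅ Z,  H_2 = 0.

Take the total order a < b < c < d < e on the vertex set. Then K (dimension 2) consists of the simplices:

  0-simplices (5): a, b, c, d, e
  1-simplices (6): ac, ad, bd, be, cd, ce
  2-simplices (1): acd

so the chain groups are C_0 ≅ Z^5, C_1 ≅ Z^6, C_2 ≅ Z^1.

The boundary map ∂_1: C_1 → C_0 maps an edge to its endpoints' difference, ∂[p,q] = q − p.
This gives a 5×6 integer matrix of rank 4; reducing to Smith normal form yields diagonal entries (1,1,1,1).

Boundary ∂_2: C_2 → C_1 acts by ∂[p,q,r] = [q,r] − [p,r] + [p,q]. For instance
  ∂acd = cd − ad + ac.
The 6×1 boundary matrix has rank 1 and Smith normal form diag(1).

Computing H_k = (kernel of ∂_k) / (image of ∂_{k+1}):

  H_0: rank C_0 − rank ∂_1 = 5 − 4 = 1, and the invariant factors of ∂_1 are all 1, so H_0 ≅ Z.
  H_1: rank ker ∂_1 − rank ∂_2 = (6 − 4) − 1 = 1, and the invariant factors of ∂_2 are all 1, so H_1 ≅ Z.
  H_2: rank ker ∂_2 − rank ∂_3 = (1 − 1) − 0 = 0, and there is no ∂_3, so H_2 ≅ 0.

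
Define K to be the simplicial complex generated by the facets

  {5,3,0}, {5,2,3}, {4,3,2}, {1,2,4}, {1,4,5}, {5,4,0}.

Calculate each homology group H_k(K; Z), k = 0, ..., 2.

We work with the vertex ordering 0 < 1 < 2 < 3 < 4 < 5. The simplices of K, each written with vertices in increasing order, are:

  0-simplices (6): [0], [1], [2], [3], [4], [5]
  1-simplices (12): [0,3], [0,4], [0,5], [1,2], [1,4], [1,5], [2,3], [2,4], [2,5], [3,4], [3,5], [4,5]
  2-simplices (6): [0,3,5], [0,4,5], [1,2,4], [1,4,5], [2,3,4], [2,3,5]

so the chain groups are C_0 ≅ Z^6, C_1 ≅ Z^12, C_2 ≅ Z^6.

Boundary ∂_1: C_1 → C_0 sends each edge [p,q] (with p < q) to q − p.
The 6×12 boundary matrix has rank 5 and Smith normal form diag(1,1,1,1,1).

The boundary map ∂_2: C_2 → C_1 acts by ∂[p,q,r] = [q,r] − [p,r] + [p,q]. For instance
  ∂[1,2,4] = [2,4] − [1,4] + [1,2],
  ∂[0,4,5] = [4,5] − [0,5] + [0,4].
The 12×6 boundary matrix has rank 6 and Smith normal form diag(1,1,1,1,1,1).

Now H_k = ker ∂_k / im ∂_{k+1}, so:

  H_0: rank C_0 − rank ∂_1 = 6 − 5 = 1, and the invariant factors of ∂_1 are all 1, so H_0 ≅ Z.
  H_1: rank ker ∂_1 − rank ∂_2 = (12 − 5) − 6 = 1, and the invariant factors of ∂_2 are all 1, so H_1 ≅ Z.
  H_2: rank ker ∂_2 − rank ∂_3 = (6 − 6) − 0 = 0, and there is no ∂_3, so H_2 ≅ 0.

H_0 ≅ Z,  H_1 ≅ Z,  H_2 = 0.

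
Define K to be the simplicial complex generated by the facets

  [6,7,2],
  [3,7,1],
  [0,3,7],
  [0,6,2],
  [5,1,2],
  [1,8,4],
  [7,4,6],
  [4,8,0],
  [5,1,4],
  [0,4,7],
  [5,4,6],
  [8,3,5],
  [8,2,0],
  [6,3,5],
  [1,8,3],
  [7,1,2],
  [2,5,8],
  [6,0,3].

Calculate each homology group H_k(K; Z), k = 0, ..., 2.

H_0 ≅ Z,  H_1 ≅ Z ⊕ Z_2,  H_2 = 0.

K has 9 vertices, 27 edges, 18 triangles.
rank ∂_0 = 0, rank ∂_1 = 8 ⇒ b_0 = 9 − 0 − 8 = 1; all invariant factors of ∂_1 are 1 so no torsion. So H_0 = Z.
rank ∂_1 = 8, rank ∂_2 = 18 ⇒ b_1 = 27 − 8 − 18 = 1; ∂_2 has invariant factor(s) [2] giving torsion. So H_1 = Z ⊕ Z_2.
rank ∂_2 = 18, rank ∂_3 = 0 ⇒ b_2 = 18 − 18 − 0 = 0. So H_2 = 0.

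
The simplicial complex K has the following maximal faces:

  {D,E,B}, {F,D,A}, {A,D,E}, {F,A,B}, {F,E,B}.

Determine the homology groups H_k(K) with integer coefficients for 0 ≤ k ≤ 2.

H_0 = Z,  H_1 = Z,  H_2 = 0.

Fix the vertex order A < B < D < E < F and write every simplex with vertices in increasing order. Then dim K = 2 and the simplices of K are:

  0-simplices (5): A, B, D, E, F
  1-simplices (10): AB, AD, AE, AF, BD, BE, BF, DE, DF, EF
  2-simplices (5): ABF, ADE, ADF, BDE, BEF

giving chain groups C_0 ≅ Z^5, C_1 ≅ Z^10, C_2 ≅ Z^5.

∂_1: C_1 → C_0 sends each edge [p,q] (with p < q) to q − p. For instance
  ∂EF = F − E.
This gives a 5×10 integer matrix of rank 4; reducing to Smith normal form yields diagonal entries (1,1,1,1).

Boundary ∂_2: C_2 → C_1 sends each 2-simplex [p,q,r] to [q,r] − [p,r] + [p,q]. For instance
  ∂BEF = EF − BF + BE,
  ∂ABF = BF − AF + AB.
This gives a 10×5 integer matrix of rank 5; reducing to Smith normal form yields diagonal entries (1,1,1,1,1).

Computing H_k = (kernel of ∂_k) / (image of ∂_{k+1}):

  H_0: rank C_0 − rank ∂_1 = 5 − 4 = 1, and the invariant factors of ∂_1 are all 1, so H_0 = Z.
  H_1: rank ker ∂_1 − rank ∂_2 = (10 − 4) − 5 = 1, and the invariant factors of ∂_2 are all 1, so H_1 = Z.
  H_2: rank ker ∂_2 − rank ∂_3 = (5 − 5) − 0 = 0, and there is no ∂_3, so H_2 = 0.

(K is a triangulation of the Möbius band.)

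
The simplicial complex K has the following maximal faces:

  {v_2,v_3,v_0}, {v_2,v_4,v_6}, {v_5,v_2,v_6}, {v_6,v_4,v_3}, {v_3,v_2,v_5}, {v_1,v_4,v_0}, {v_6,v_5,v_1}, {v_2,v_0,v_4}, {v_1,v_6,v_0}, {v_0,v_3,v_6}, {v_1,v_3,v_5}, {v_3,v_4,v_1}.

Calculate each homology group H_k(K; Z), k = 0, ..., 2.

Order the vertices as v_0 < v_1 < v_2 < v_3 < v_4 < v_5 < v_6. Listing each simplex with vertices in this order, K has dimension 2 with simplices:

  0-simplices (7): [v_0], [v_1], [v_2], [v_3], [v_4], [v_5], [v_6]
  1-simplices (18): (18 of them)
  2-simplices (12): (12 of them)

so the chain groups are C_0 ≅ Z^7, C_1 ≅ Z^18, C_2 ≅ Z^12.

Boundary ∂_1: C_1 → C_0 maps an edge to its endpoints' difference, ∂[p,q] = q − p.
The resulting 7×18 matrix has rank 6, and its Smith normal form has invariant factors (1,1,1,1,1,1).

Boundary ∂_2: C_2 → C_1 maps a triangle to the signed sum of its edges. For instance
  ∂[v_0,v_3,v_6] = [v_3,v_6] − [v_0,v_6] + [v_0,v_3],
  ∂[v_3,v_4,v_6] = [v_4,v_6] − [v_3,v_6] + [v_3,v_4].
As a 18×12 matrix over Z this has rank 12, with invariant factors (1,1,1,1,1,1,1,1,1,1,1,2).

Computing H_k = (kernel of ∂_k) / (image of ∂_{k+1}):

  H_0: rank C_0 − rank ∂_1 = 7 − 6 = 1, and the invariant factors of ∂_1 are all 1, so H_0 = Z.
  H_1: rank ker ∂_1 − rank ∂_2 = (18 − 6) − 12 = 0, and ∂_2 has invariant factor 2 > 1, so H_1 = Z/2Z.
  H_2: rank ker ∂_2 − rank ∂_3 = (12 − 12) − 0 = 0, and there is no ∂_3, so H_2 = 0.

H_0 ≅ Z,  H_1 ≅ Z/2Z,  H_2 = 0.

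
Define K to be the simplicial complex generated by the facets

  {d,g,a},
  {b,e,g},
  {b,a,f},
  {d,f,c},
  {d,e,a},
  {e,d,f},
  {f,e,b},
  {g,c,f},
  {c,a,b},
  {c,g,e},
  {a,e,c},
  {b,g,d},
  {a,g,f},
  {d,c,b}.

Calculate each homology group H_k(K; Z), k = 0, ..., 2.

H_0 ≅ Z,  H_1 ≅ Z^2,  H_2 ≅ Z.

Fix the vertex order a < b < c < d < e < f < g and write every simplex with vertices in increasing order. Then dim K = 2 and the simplices of K are:

  0-simplices (7): a, b, c, d, e, f, g
  1-simplices (21): ab, ac, ad, ae, af, ag, bc, bd, be, bf, bg, cd, ce, cf, cg, de, df, dg, ef, eg, fg
  2-simplices (14): abc, abf, ace, ade, adg, afg, bcd, bdg, bef, beg, cdf, ceg, cfg, def

Hence C_0 ≅ Z^7, C_1 ≅ Z^21, C_2 ≅ Z^14.

∂_1: C_1 → C_0 sends each edge [p,q] (with p < q) to q − p. For instance
  ∂eg = g − e.
As a 7×21 matrix over Z this has rank 6, with invariant factors (1,1,1,1,1,1).

Boundary ∂_2: C_2 → C_1 maps a triangle to the signed sum of its edges. For instance
  ∂cdf = df − cf + cd,
  ∂beg = eg − bg + be.
As a 21×14 matrix over Z this has rank 13, with invariant factors (1,1,1,1,1,1,1,1,1,1,1,1,1).

Reading off H_k = ker ∂_k / im ∂_{k+1}:

  H_0: rank C_0 − rank ∂_1 = 7 − 6 = 1, and the invariant factors of ∂_1 are all 1, so H_0 = Z.
  H_1: rank ker ∂_1 − rank ∂_2 = (21 − 6) − 13 = 2, and the invariant factors of ∂_2 are all 1, so H_1 = Z^2.
  H_2: rank ker ∂_2 − rank ∂_3 = (14 − 13) − 0 = 1, and there is no ∂_3, so H_2 = Z.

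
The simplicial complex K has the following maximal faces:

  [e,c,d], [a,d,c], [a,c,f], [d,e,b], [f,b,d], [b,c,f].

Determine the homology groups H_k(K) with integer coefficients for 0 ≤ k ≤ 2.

Order the vertices as a < b < c < d < e < f. Listing each simplex with vertices in this order, K has dimension 2 with simplices:

  0-simplices (6): a, b, c, d, e, f
  1-simplices (12): ac, ad, af, bc, bd, be, bf, cd, ce, cf, de, df
  2-simplices (6): acd, acf, bcf, bde, bdf, cde

Hence C_0 ≅ Z^6, C_1 ≅ Z^12, C_2 ≅ Z^6.

Boundary ∂_1: C_1 → C_0 maps an edge to its endpoints' difference, ∂[p,q] = q − p. For instance
  ∂ac = c − a.
This gives a 6×12 integer matrix of rank 5; reducing to Smith normal form yields diagonal entries (1,1,1,1,1).

∂_2: C_2 → C_1 acts by ∂[p,q,r] = [q,r] − [p,r] + [p,q]. For instance
  ∂bcf = cf − bf + bc,
  ∂acd = cd − ad + ac.
The resulting 12×6 matrix has rank 6, and its Smith normal form has invariant factors (1,1,1,1,1,1).

Computing H_k = (kernel of ∂_k) / (image of ∂_{k+1}):

  H_0: rank C_0 − rank ∂_1 = 6 − 5 = 1, and the invariant factors of ∂_1 are all 1, so H_0 ≅ Z.
  H_1: rank ker ∂_1 − rank ∂_2 = (12 − 5) − 6 = 1, and the invariant factors of ∂_2 are all 1, so H_1 ≅ Z.
  H_2: rank ker ∂_2 − rank ∂_3 = (6 − 6) − 0 = 0, and there is no ∂_3, so H_2 ≅ 0.

H_0 ≅ Z,  H_1 ≅ Z,  H_2 = 0.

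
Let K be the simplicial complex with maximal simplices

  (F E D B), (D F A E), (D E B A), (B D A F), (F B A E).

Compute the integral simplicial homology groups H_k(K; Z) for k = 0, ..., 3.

H_0 ≅ Z,  H_1 = 0,  H_2 = 0,  H_3 ≅ Z.

Take the total order A < B < D < E < F on the vertex set. Then K (dimension 3) consists of the simplices:

  0-simplices (5): A, B, D, E, F
  1-simplices (10): AB, AD, AE, AF, BD, BE, BF, DE, DF, EF
  2-simplices (10): ABD, ABE, ABF, ADE, ADF, AEF, BDE, BDF, BEF, DEF
  3-simplices (5): ABDE, ABDF, ABEF, ADEF, BDEF

Hence C_0 ≅ Z^5, C_1 ≅ Z^10, C_2 ≅ Z^10, C_3 ≅ Z^5.

The boundary map ∂_1: C_1 → C_0 sends each edge [p,q] (with p < q) to q − p. For instance
  ∂AF = F − A.
As a 5×10 matrix over Z this has rank 4, with invariant factors (1,1,1,1).

∂_2: C_2 → C_1 acts by ∂[p,q,r] = [q,r] − [p,r] + [p,q]. For instance
  ∂BEF = EF − BF + BE,
  ∂ABD = BD − AD + AB.
This gives a 10×10 integer matrix of rank 6; reducing to Smith normal form yields diagonal entries (1,1,1,1,1,1).

The boundary map ∂_3: C_3 → C_2 sends each 3-simplex σ to the alternating sum Σ_i (−1)^i (σ with its i-th vertex removed). For instance
  ∂ABDF = BDF − ADF + ABF − ABD,
  ∂BDEF = DEF − BEF + BDF − BDE.
The resulting 10×5 matrix has rank 4, and its Smith normal form has invariant factors (1,1,1,1).

Computing H_k = (kernel of ∂_k) / (image of ∂_{k+1}):

  H_0: rank C_0 − rank ∂_1 = 5 − 4 = 1, and the invariant factors of ∂_1 are all 1, so H_0 = Z.
  H_1: rank ker ∂_1 − rank ∂_2 = (10 − 4) − 6 = 0, and the invariant factors of ∂_2 are all 1, so H_1 = 0.
  H_2: rank ker ∂_2 − rank ∂_3 = (10 − 6) − 4 = 0, and the invariant factors of ∂_3 are all 1, so H_2 = 0.
  H_3: rank ker ∂_3 − rank ∂_4 = (5 − 4) − 0 = 1, and there is no ∂_4, so H_3 = Z.

As a check, the Euler characteristic is 5 − 10 + 10 − 5 = 0, which agrees with 1 − 0 + 0 − 1 = 0.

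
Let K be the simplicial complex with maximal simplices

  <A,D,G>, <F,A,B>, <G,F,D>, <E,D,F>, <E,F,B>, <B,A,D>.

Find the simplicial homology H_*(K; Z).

We work with the vertex ordering A < B < D < E < F < G. The simplices of K, each written with vertices in increasing order, are:

  0-simplices (6): A, B, D, E, F, G
  1-simplices (12): AB, AD, AF, AG, BD, BE, BF, DE, DF, DG, EF, FG
  2-simplices (6): ABD, ABF, ADG, BEF, DEF, DFG

Hence C_0 ≅ Z^6, C_1 ≅ Z^12, C_2 ≅ Z^6.

∂_1: C_1 → C_0 is given by ∂[p,q] = [q] − [p].
The 6×12 boundary matrix has rank 5 and Smith normal form diag(1,1,1,1,1).

The boundary map ∂_2: C_2 → C_1 maps a triangle to the signed sum of its edges. For instance
  ∂DFG = FG − DG + DF,
  ∂BEF = EF − BF + BE.
As a 12×6 matrix over Z this has rank 6, with invariant factors (1,1,1,1,1,1).

Reading off H_k = ker ∂_k / im ∂_{k+1}:

  H_0: rank C_0 − rank ∂_1 = 6 − 5 = 1, and the invariant factors of ∂_1 are all 1, so H_0 = Z.
  H_1: rank ker ∂_1 − rank ∂_2 = (12 − 5) − 6 = 1, and the invariant factors of ∂_2 are all 1, so H_1 = Z.
  H_2: rank ker ∂_2 − rank ∂_3 = (6 − 6) − 0 = 0, and there is no ∂_3, so H_2 = 0.

As a check, the Euler characteristic is 6 − 12 + 6 = 0, which agrees with 1 − 1 + 0 = 0.
(K is a triangulation of the cylinder S^1 x I.)

H_0 = Z,  H_1 = Z,  H_2 = 0.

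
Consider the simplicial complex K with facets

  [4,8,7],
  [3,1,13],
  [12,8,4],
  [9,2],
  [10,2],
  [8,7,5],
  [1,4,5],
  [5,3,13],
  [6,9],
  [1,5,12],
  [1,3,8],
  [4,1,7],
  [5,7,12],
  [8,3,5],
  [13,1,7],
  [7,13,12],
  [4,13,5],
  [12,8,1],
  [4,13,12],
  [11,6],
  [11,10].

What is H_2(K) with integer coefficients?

We work with the vertex ordering 1 < 2 < 3 < 4 < 5 < 6 < 7 < 8 < 9 < 10 < 11 < 12 < 13. The simplices of K, each written with vertices in increasing order, are:

  0-simplices (13): [1], [2], [3], [4], [5], [6], [7], [8], [9], [10], [11], [12], [13]
  1-simplices (29): (29 of them)
  2-simplices (16): [1,3,8], [1,3,13], [1,4,5], [1,4,7], [1,5,12], [1,7,13], [1,8,12], [3,5,8], [3,5,13], [4,5,13], [4,7,8], [4,8,12], [4,12,13], [5,7,8], [5,7,12], [7,12,13]

so the chain groups are C_0 ≅ Z^13, C_1 ≅ Z^29, C_2 ≅ Z^16.

The boundary map ∂_1: C_1 → C_0 sends each edge [p,q] (with p < q) to q − p. For instance
  ∂[4,12] = [12] − [4].
This gives a 13×29 integer matrix of rank 11; reducing to Smith normal form yields diagonal entries (1,1,1,1,1,1,1,1,1,1,1).

The boundary map ∂_2: C_2 → C_1 acts by ∂[p,q,r] = [q,r] − [p,r] + [p,q]. For instance
  ∂[4,12,13] = [12,13] − [4,13] + [4,12],
  ∂[5,7,12] = [7,12] − [5,12] + [5,7].
As a 29×16 matrix over Z this has rank 15, with invariant factors (1,1,1,1,1,1,1,1,1,1,1,1,1,1,1).

From H_k ≅ ker(∂_k) / im(∂_{k+1}) we obtain:

  H_2: rank ker ∂_2 − rank ∂_3 = (16 − 15) − 0 = 1, and there is no ∂_3, so H_2 ≅ Z.

(K is a triangulation of the disjoint union of the torus T^2 and the circle S^1.)

H_2 ≅ Z.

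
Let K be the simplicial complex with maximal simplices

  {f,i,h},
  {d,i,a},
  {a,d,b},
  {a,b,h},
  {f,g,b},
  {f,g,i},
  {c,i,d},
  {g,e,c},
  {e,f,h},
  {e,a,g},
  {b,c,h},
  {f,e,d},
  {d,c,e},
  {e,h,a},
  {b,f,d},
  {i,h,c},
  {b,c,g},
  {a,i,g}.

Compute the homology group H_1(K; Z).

We work with the vertex ordering a < b < c < d < e < f < g < h < i. The simplices of K, each written with vertices in increasing order, are:

  0-simplices (9): a, b, c, d, e, f, g, h, i
  1-simplices (27): ab, ad, ae, ag, ah, ai, bc, bd, bf, bg, bh, cd, ce, cg, ch, ci, de, df, di, ef, eg, eh, fg, fh, fi, gi, hi
  2-simplices (18): abd, abh, adi, aeg, aeh, agi, bcg, bch, bdf, bfg, cde, cdi, ceg, chi, def, efh, fgi, fhi

giving chain groups C_0 ≅ Z^9, C_1 ≅ Z^27, C_2 ≅ Z^18.

The boundary map ∂_1: C_1 → C_0 is given by ∂[p,q] = [q] − [p]. For instance
  ∂hi = i − h.
This gives a 9×27 integer matrix of rank 8; reducing to Smith normal form yields diagonal entries (1,1,1,1,1,1,1,1).

∂_2: C_2 → C_1 maps a triangle to the signed sum of its edges. For instance
  ∂abd = bd − ad + ab,
  ∂chi = hi − ci + ch.
As a 27×18 matrix over Z this has rank 17, with invariant factors (1,1,1,1,1,1,1,1,1,1,1,1,1,1,1,1,1).

Now H_k = ker ∂_k / im ∂_{k+1}, so:

  H_1: rank ker ∂_1 − rank ∂_2 = (27 − 8) − 17 = 2, and the invariant factors of ∂_2 are all 1, so H_1 = Z^2.

H_1 = Z^2.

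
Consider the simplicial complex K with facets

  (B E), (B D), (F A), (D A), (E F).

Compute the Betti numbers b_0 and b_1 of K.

b_0 = 1, b_1 = 1.

Fix the vertex order A < B < D < E < F and write every simplex with vertices in increasing order. Then dim K = 1 and the simplices of K are:

  0-simplices (5): A, B, D, E, F
  1-simplices (5): AD, AF, BD, BE, EF

Hence C_0 ≅ Z^5, C_1 ≅ Z^5.

The boundary map ∂_1: C_1 → C_0 sends each edge [p,q] (with p < q) to q − p. For instance
  ∂BD = D − B.
This gives a 5×5 integer matrix of rank 4; reducing to Smith normal form yields diagonal entries (1,1,1,1).

Reading off H_k = ker ∂_k / im ∂_{k+1}:

  H_0: rank C_0 − rank ∂_1 = 5 − 4 = 1, and the invariant factors of ∂_1 are all 1, so H_0 = Z.
  H_1: rank ker ∂_1 − rank ∂_2 = (5 − 4) − 0 = 1, and there is no ∂_2, so H_1 = Z.

As a check, the Euler characteristic is 5 − 5 = 0, which agrees with 1 − 1 = 0.

Hence the Betti numbers are b_0 = 1, b_1 = 1.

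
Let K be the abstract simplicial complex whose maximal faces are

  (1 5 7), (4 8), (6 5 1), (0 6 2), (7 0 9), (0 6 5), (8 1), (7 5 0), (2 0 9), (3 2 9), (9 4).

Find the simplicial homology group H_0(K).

H_0 ≅ Z.

Take the total order 0 < 1 < 2 < 3 < 4 < 5 < 6 < 7 < 8 < 9 on the vertex set. Then K (dimension 2) consists of the simplices:

  0-simplices (10): [0], [1], [2], [3], [4], [5], [6], [7], [8], [9]
  1-simplices (18): [0,2], [0,5], [0,6], [0,7], [0,9], [1,5], [1,6], [1,7], [1,8], [2,3], [2,6], [2,9], [3,9], [4,8], [4,9], [5,6], [5,7], [7,9]
  2-simplices (8): [0,2,6], [0,2,9], [0,5,6], [0,5,7], [0,7,9], [1,5,6], [1,5,7], [2,3,9]

Hence C_0 ≅ Z^10, C_1 ≅ Z^18, C_2 ≅ Z^8.

Boundary ∂_1: C_1 → C_0 sends each edge [p,q] (with p < q) to q − p. For instance
  ∂[2,9] = [9] − [2].
The 10×18 boundary matrix has rank 9 and Smith normal form diag(1,1,1,1,1,1,1,1,1).

∂_2: C_2 → C_1 sends each 2-simplex [p,q,r] to [q,r] − [p,r] + [p,q]. For instance
  ∂[1,5,6] = [5,6] − [1,6] + [1,5],
  ∂[0,7,9] = [7,9] − [0,9] + [0,7].
As a 18×8 matrix over Z this has rank 8, with invariant factors (1,1,1,1,1,1,1,1).

From H_k ≅ ker(∂_k) / im(∂_{k+1}) we obtain:

  H_0: rank C_0 − rank ∂_1 = 10 − 9 = 1, and the invariant factors of ∂_1 are all 1, so H_0 = Z.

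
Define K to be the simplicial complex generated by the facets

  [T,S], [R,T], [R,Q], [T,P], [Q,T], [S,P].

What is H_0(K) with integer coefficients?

We work with the vertex ordering P < Q < R < S < T. The simplices of K, each written with vertices in increasing order, are:

  0-simplices (5): P, Q, R, S, T
  1-simplices (6): PS, PT, QR, QT, RT, ST

so the chain groups are C_0 ≅ Z^5, C_1 ≅ Z^6.

The boundary map ∂_1: C_1 → C_0 sends each edge [p,q] (with p < q) to q − p.
As a 5×6 matrix over Z this has rank 4, with invariant factors (1,1,1,1).

Computing H_k = (kernel of ∂_k) / (image of ∂_{k+1}):

  H_0: rank C_0 − rank ∂_1 = 5 − 4 = 1, and the invariant factors of ∂_1 are all 1, so H_0 ≅ Z.

(K is a triangulation of a wedge of 2 circles.)

H_0 ≅ Z.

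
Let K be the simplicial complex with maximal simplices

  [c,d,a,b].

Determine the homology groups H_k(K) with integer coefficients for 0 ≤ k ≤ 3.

H_0 = Z,  H_1 = 0,  H_2 = 0,  H_3 = 0.

Take the total order a < b < c < d on the vertex set. Then K (dimension 3) consists of the simplices:

  0-simplices (4): a, b, c, d
  1-simplices (6): ab, ac, ad, bc, bd, cd
  2-simplices (4): abc, abd, acd, bcd
  3-simplices (1): abcd

giving chain groups C_0 ≅ Z^4, C_1 ≅ Z^6, C_2 ≅ Z^4, C_3 ≅ Z^1.

Boundary ∂_1: C_1 → C_0 maps an edge to its endpoints' difference, ∂[p,q] = q − p.
The resulting 4×6 matrix has rank 3, and its Smith normal form has invariant factors (1,1,1).

The boundary map ∂_2: C_2 → C_1 maps a triangle to the signed sum of its edges. For instance
  ∂abd = bd − ad + ab,
  ∂bcd = cd − bd + bc.
The 6×4 boundary matrix has rank 3 and Smith normal form diag(1,1,1).

The boundary map ∂_3: C_3 → C_2 sends each 3-simplex σ to the alternating sum Σ_i (−1)^i (σ with its i-th vertex removed). For instance
  ∂abcd = bcd − acd + abd − abc.
This gives a 4×1 integer matrix of rank 1; reducing to Smith normal form yields diagonal entries (1).

Now H_k = ker ∂_k / im ∂_{k+1}, so:

  H_0: rank C_0 − rank ∂_1 = 4 − 3 = 1, and the invariant factors of ∂_1 are all 1, so H_0 ≅ Z.
  H_1: rank ker ∂_1 − rank ∂_2 = (6 − 3) − 3 = 0, and the invariant factors of ∂_2 are all 1, so H_1 ≅ 0.
  H_2: rank ker ∂_2 − rank ∂_3 = (4 − 3) − 1 = 0, and the invariant factors of ∂_3 are all 1, so H_2 ≅ 0.
  H_3: rank ker ∂_3 − rank ∂_4 = (1 − 1) − 0 = 0, and there is no ∂_4, so H_3 ≅ 0.

As a check, the Euler characteristic is 4 − 6 + 4 − 1 = 1, which agrees with 1 − 0 + 0 − 0 = 1.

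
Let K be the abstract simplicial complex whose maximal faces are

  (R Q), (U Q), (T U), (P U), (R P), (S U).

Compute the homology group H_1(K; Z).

K has 6 vertices, 6 edges.
rank ∂_1 = 5, rank ∂_2 = 0 ⇒ b_1 = 6 − 5 − 0 = 1. So H_1 ≅ Z.

H_1 = Z.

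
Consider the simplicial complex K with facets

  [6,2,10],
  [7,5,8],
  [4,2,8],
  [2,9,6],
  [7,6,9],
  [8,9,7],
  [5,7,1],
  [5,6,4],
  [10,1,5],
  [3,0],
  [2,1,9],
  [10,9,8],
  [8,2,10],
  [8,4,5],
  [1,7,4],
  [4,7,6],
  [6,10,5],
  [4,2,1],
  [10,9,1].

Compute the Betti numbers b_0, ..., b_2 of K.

Fix the vertex order 0 < 1 < 2 < 3 < 4 < 5 < 6 < 7 < 8 < 9 < 10 and write every simplex with vertices in increasing order. Then dim K = 2 and the simplices of K are:

  0-simplices (11): [0], [1], [2], [3], [4], [5], [6], [7], [8], [9], [10]
  1-simplices (28): (28 of them)
  2-simplices (18): (18 of them)

so the chain groups are C_0 ≅ Z^11, C_1 ≅ Z^28, C_2 ≅ Z^18.

The boundary map ∂_1: C_1 → C_0 maps an edge to its endpoints' difference, ∂[p,q] = q − p. For instance
  ∂[5,8] = [8] − [5].
The resulting 11×28 matrix has rank 9, and its Smith normal form has invariant factors (1,1,1,1,1,1,1,1,1).

Boundary ∂_2: C_2 → C_1 maps a triangle to the signed sum of its edges. For instance
  ∂[4,6,7] = [6,7] − [4,7] + [4,6],
  ∂[1,4,7] = [4,7] − [1,7] + [1,4].
The 28×18 boundary matrix has rank 18 and Smith normal form diag(1,1,1,1,1,1,1,1,1,1,1,1,1,1,1,1,1,2).

Computing H_k = (kernel of ∂_k) / (image of ∂_{k+1}):

  H_0: rank C_0 − rank ∂_1 = 11 − 9 = 2, and the invariant factors of ∂_1 are all 1, so H_0 = Z^2.
  H_1: rank ker ∂_1 − rank ∂_2 = (28 − 9) − 18 = 1, and ∂_2 has invariant factor 2 > 1, so H_1 = Z ⊕ Z/2Z.
  H_2: rank ker ∂_2 − rank ∂_3 = (18 − 18) − 0 = 0, and there is no ∂_3, so H_2 = 0.

Hence the Betti numbers are b_0 = 2, b_1 = 1, b_2 = 0.

b_0 = 2, b_1 = 1, b_2 = 0.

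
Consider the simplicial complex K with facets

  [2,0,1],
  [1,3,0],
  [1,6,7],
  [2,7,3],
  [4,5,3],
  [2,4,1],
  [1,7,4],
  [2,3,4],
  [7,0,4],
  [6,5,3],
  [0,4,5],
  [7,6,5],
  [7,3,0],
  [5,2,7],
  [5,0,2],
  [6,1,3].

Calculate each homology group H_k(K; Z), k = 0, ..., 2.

H_0 = Z,  H_1 = Z^2,  H_2 = Z.

Fix the vertex order 0 < 1 < 2 < 3 < 4 < 5 < 6 < 7 and write every simplex with vertices in increasing order. Then dim K = 2 and the simplices of K are:

  0-simplices (8): [0], [1], [2], [3], [4], [5], [6], [7]
  1-simplices (24): (24 of them)
  2-simplices (16): [0,1,2], [0,1,3], [0,2,5], [0,3,7], [0,4,5], [0,4,7], [1,2,4], [1,3,6], [1,4,7], [1,6,7], [2,3,4], [2,3,7], [2,5,7], [3,4,5], [3,5,6], [5,6,7]

so the chain groups are C_0 ≅ Z^8, C_1 ≅ Z^24, C_2 ≅ Z^16.

Boundary ∂_1: C_1 → C_0 is given by ∂[p,q] = [q] − [p]. For instance
  ∂[0,2] = [2] − [0].
This gives a 8×24 integer matrix of rank 7; reducing to Smith normal form yields diagonal entries (1,1,1,1,1,1,1).

∂_2: C_2 → C_1 acts by ∂[p,q,r] = [q,r] − [p,r] + [p,q]. For instance
  ∂[1,2,4] = [2,4] − [1,4] + [1,2],
  ∂[1,3,6] = [3,6] − [1,6] + [1,3].
The 24×16 boundary matrix has rank 15 and Smith normal form diag(1,1,1,1,1,1,1,1,1,1,1,1,1,1,1).

From H_k ≅ ker(∂_k) / im(∂_{k+1}) we obtain:

  H_0: rank C_0 − rank ∂_1 = 8 − 7 = 1, and the invariant factors of ∂_1 are all 1, so H_0 = Z.
  H_1: rank ker ∂_1 − rank ∂_2 = (24 − 7) − 15 = 2, and the invariant factors of ∂_2 are all 1, so H_1 = Z^2.
  H_2: rank ker ∂_2 − rank ∂_3 = (16 − 15) − 0 = 1, and there is no ∂_3, so H_2 = Z.

(K is a triangulation of the torus T^2.)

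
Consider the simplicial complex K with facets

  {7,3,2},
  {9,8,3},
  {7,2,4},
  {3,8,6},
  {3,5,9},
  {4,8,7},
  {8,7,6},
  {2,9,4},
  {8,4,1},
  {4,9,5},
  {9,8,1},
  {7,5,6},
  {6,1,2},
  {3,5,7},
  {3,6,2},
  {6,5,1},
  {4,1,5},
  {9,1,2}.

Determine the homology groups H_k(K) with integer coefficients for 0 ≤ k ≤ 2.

Order the vertices as 1 < 2 < 3 < 4 < 5 < 6 < 7 < 8 < 9. Listing each simplex with vertices in this order, K has dimension 2 with simplices:

  0-simplices (9): [1], [2], [3], [4], [5], [6], [7], [8], [9]
  1-simplices (27): (27 of them)
  2-simplices (18): [1,2,6], [1,2,9], [1,4,5], [1,4,8], [1,5,6], [1,8,9], [2,3,6], [2,3,7], [2,4,7], [2,4,9], [3,5,7], [3,5,9], [3,6,8], [3,8,9], [4,5,9], [4,7,8], [5,6,7], [6,7,8]

Hence C_0 ≅ Z^9, C_1 ≅ Z^27, C_2 ≅ Z^18.

Boundary ∂_1: C_1 → C_0 maps an edge to its endpoints' difference, ∂[p,q] = q − p. For instance
  ∂[5,9] = [9] − [5].
As a 9×27 matrix over Z this has rank 8, with invariant factors (1,1,1,1,1,1,1,1).

The boundary map ∂_2: C_2 → C_1 maps a triangle to the signed sum of its edges. For instance
  ∂[1,2,9] = [2,9] − [1,9] + [1,2],
  ∂[6,7,8] = [7,8] − [6,8] + [6,7].
This gives a 27×18 integer matrix of rank 18; reducing to Smith normal form yields diagonal entries (1,1,1,1,1,1,1,1,1,1,1,1,1,1,1,1,1,2).

Computing H_k = (kernel of ∂_k) / (image of ∂_{k+1}):

  H_0: rank C_0 − rank ∂_1 = 9 − 8 = 1, and the invariant factors of ∂_1 are all 1, so H_0 ≅ Z.
  H_1: rank ker ∂_1 − rank ∂_2 = (27 − 8) − 18 = 1, and ∂_2 has invariant factor 2 > 1, so H_1 ≅ Z ⊕ Z_2.
  H_2: rank ker ∂_2 − rank ∂_3 = (18 − 18) − 0 = 0, and there is no ∂_3, so H_2 ≅ 0.

(K is a triangulation of the Klein bottle.)

H_0 ≅ Z,  H_1 ≅ Z ⊕ Z_2,  H_2 = 0.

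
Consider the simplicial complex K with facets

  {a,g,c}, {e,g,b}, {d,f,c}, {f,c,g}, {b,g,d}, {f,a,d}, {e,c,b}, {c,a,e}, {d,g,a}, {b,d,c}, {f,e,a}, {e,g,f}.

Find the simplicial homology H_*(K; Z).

Take the total order a < b < c < d < e < f < g on the vertex set. Then K (dimension 2) consists of the simplices:

  0-simplices (7): a, b, c, d, e, f, g
  1-simplices (18): ac, ad, ae, af, ag, bc, bd, be, bg, cd, ce, cf, cg, df, dg, ef, eg, fg
  2-simplices (12): ace, acg, adf, adg, aef, bcd, bce, bdg, beg, cdf, cfg, efg

so the chain groups are C_0 ≅ Z^7, C_1 ≅ Z^18, C_2 ≅ Z^12.

Boundary ∂_1: C_1 → C_0 sends each edge [p,q] (with p < q) to q − p. For instance
  ∂cd = d − c.
The resulting 7×18 matrix has rank 6, and its Smith normal form has invariant factors (1,1,1,1,1,1).

Boundary ∂_2: C_2 → C_1 acts by ∂[p,q,r] = [q,r] − [p,r] + [p,q]. For instance
  ∂cfg = fg − cg + cf,
  ∂adg = dg − ag + ad.
The resulting 18×12 matrix has rank 12, and its Smith normal form has invariant factors (1,1,1,1,1,1,1,1,1,1,1,2).

Now H_k = ker ∂_k / im ∂_{k+1}, so:

  H_0: rank C_0 − rank ∂_1 = 7 − 6 = 1, and the invariant factors of ∂_1 are all 1, so H_0 = Z.
  H_1: rank ker ∂_1 − rank ∂_2 = (18 − 6) − 12 = 0, and ∂_2 has invariant factor 2 > 1, so H_1 = Z/2.
  H_2: rank ker ∂_2 − rank ∂_3 = (12 − 12) − 0 = 0, and there is no ∂_3, so H_2 = 0.

H_0 ≅ Z,  H_1 ≅ Z/2,  H_2 = 0.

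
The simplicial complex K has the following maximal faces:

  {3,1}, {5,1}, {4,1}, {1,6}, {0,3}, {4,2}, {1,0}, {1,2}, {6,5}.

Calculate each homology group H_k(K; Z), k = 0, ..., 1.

Take the total order 0 < 1 < 2 < 3 < 4 < 5 < 6 on the vertex set. Then K (dimension 1) consists of the simplices:

  0-simplices (7): [0], [1], [2], [3], [4], [5], [6]
  1-simplices (9): [0,1], [0,3], [1,2], [1,3], [1,4], [1,5], [1,6], [2,4], [5,6]

Hence C_0 ≅ Z^7, C_1 ≅ Z^9.

The boundary map ∂_1: C_1 → C_0 is given by ∂[p,q] = [q] − [p]. For instance
  ∂[0,3] = [3] − [0].
This gives a 7×9 integer matrix of rank 6; reducing to Smith normal form yields diagonal entries (1,1,1,1,1,1).

From H_k ≅ ker(∂_k) / im(∂_{k+1}) we obtain:

  H_0: rank C_0 − rank ∂_1 = 7 − 6 = 1, and the invariant factors of ∂_1 are all 1, so H_0 = Z.
  H_1: rank ker ∂_1 − rank ∂_2 = (9 − 6) − 0 = 3, and there is no ∂_2, so H_1 = Z^3.

As a check, the Euler characteristic is 7 − 9 = -2, which agrees with 1 − 3 = -2.

H_0 = Z,  H_1 = Z^3.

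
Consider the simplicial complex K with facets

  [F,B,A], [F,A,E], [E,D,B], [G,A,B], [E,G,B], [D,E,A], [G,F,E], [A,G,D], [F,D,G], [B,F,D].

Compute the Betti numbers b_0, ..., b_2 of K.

b_0 = 1, b_1 = 0, b_2 = 0.

Fix the vertex order A < B < D < E < F < G and write every simplex with vertices in increasing order. Then dim K = 2 and the simplices of K are:

  0-simplices (6): A, B, D, E, F, G
  1-simplices (15): AB, AD, AE, AF, AG, BD, BE, BF, BG, DE, DF, DG, EF, EG, FG
  2-simplices (10): ABF, ABG, ADE, ADG, AEF, BDE, BDF, BEG, DFG, EFG

Hence C_0 ≅ Z^6, C_1 ≅ Z^15, C_2 ≅ Z^10.

Boundary ∂_1: C_1 → C_0 is given by ∂[p,q] = [q] − [p]. For instance
  ∂AG = G − A.
This gives a 6×15 integer matrix of rank 5; reducing to Smith normal form yields diagonal entries (1,1,1,1,1).

∂_2: C_2 → C_1 acts by ∂[p,q,r] = [q,r] − [p,r] + [p,q]. For instance
  ∂BDE = DE − BE + BD,
  ∂ADG = DG − AG + AD.
This gives a 15×10 integer matrix of rank 10; reducing to Smith normal form yields diagonal entries (1,1,1,1,1,1,1,1,1,2).

Now H_k = ker ∂_k / im ∂_{k+1}, so:

  H_0: rank C_0 − rank ∂_1 = 6 − 5 = 1, and the invariant factors of ∂_1 are all 1, so H_0 ≅ Z.
  H_1: rank ker ∂_1 − rank ∂_2 = (15 − 5) − 10 = 0, and ∂_2 has invariant factor 2 > 1, so H_1 ≅ Z/2.
  H_2: rank ker ∂_2 − rank ∂_3 = (10 − 10) − 0 = 0, and there is no ∂_3, so H_2 ≅ 0.

As a check, the Euler characteristic is 6 − 15 + 10 = 1, which agrees with 1 − 0 + 0 = 1.

Hence the Betti numbers are b_0 = 1, b_1 = 0, b_2 = 0.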